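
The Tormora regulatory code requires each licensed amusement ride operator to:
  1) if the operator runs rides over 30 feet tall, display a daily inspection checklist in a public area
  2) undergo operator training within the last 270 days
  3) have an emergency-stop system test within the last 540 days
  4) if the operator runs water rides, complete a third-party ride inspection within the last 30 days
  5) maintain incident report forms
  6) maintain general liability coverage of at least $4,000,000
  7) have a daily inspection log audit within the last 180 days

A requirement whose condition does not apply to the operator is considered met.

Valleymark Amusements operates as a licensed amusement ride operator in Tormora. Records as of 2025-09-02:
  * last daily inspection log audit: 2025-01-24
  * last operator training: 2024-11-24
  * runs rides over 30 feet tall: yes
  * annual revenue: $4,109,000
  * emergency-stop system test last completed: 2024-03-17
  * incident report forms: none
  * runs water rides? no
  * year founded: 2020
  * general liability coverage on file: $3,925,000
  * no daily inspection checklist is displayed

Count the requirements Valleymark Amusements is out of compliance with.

5

1. condition 'runs rides over 30 feet tall' holds; daily inspection checklist absent → not met
2. operator training 282 days ago vs limit 270 → not met
3. emergency-stop system test 534 days ago vs limit 540 → met
4. condition 'runs water rides' does not hold → requirement n/a → met
5. incident report forms absent → not met
6. general liability coverage $3,925,000 < $4,000,000 → not met
7. daily inspection log audit 221 days ago vs limit 180 → not met
Not met: 5 of 7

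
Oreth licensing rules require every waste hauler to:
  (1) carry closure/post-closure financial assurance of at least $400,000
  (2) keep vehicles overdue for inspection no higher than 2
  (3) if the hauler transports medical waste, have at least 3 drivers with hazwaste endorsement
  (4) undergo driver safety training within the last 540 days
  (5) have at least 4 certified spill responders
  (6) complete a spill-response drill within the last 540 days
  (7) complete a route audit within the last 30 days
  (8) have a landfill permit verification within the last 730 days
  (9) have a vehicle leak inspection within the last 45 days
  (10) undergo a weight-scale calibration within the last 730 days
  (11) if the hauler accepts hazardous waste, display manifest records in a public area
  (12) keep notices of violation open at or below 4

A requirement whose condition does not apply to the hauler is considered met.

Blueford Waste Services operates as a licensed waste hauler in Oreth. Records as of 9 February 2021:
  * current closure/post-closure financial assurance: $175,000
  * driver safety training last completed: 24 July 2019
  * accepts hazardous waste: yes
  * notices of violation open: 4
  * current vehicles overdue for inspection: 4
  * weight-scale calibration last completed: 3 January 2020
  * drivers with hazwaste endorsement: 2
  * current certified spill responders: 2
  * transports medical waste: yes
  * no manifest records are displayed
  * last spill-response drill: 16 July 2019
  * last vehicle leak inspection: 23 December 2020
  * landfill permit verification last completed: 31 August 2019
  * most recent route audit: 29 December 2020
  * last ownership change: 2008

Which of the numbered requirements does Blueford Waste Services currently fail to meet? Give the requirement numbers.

1, 2, 3, 4, 5, 6, 7, 9, 11

1. closure/post-closure financial assurance $175,000 < $400,000 → not met
2. vehicles overdue for inspection 4 > 2 → not met
3. condition 'transports medical waste' holds; drivers with hazwaste endorsement 2 < 3 → not met
4. driver safety training 566 days ago vs limit 540 → not met
5. certified spill responders 2 < 4 → not met
6. spill-response drill 574 days ago vs limit 540 → not met
7. route audit 42 days ago vs limit 30 → not met
8. landfill permit verification 528 days ago vs limit 730 → met
9. vehicle leak inspection 48 days ago vs limit 45 → not met
10. weight-scale calibration 403 days ago vs limit 730 → met
11. condition 'accepts hazardous waste' holds; manifest records absent → not met
12. notices of violation open 4 ≤ 4 → met
Not met: 1, 2, 3, 4, 5, 6, 7, 9, 11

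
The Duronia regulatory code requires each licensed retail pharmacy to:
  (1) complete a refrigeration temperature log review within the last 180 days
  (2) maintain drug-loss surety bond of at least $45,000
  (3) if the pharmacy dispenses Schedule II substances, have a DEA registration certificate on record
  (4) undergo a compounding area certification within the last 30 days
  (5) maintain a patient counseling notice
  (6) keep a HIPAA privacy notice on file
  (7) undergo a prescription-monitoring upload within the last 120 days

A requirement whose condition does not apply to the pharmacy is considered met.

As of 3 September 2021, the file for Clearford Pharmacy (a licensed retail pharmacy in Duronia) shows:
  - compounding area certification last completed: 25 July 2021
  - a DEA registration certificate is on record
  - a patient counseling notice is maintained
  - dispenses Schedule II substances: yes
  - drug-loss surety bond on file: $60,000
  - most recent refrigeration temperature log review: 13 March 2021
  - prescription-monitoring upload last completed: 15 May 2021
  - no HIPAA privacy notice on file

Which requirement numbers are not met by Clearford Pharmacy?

1. refrigeration temperature log review 174 days ago vs limit 180 → met
2. drug-loss surety bond $60,000 ≥ $45,000 → met
3. condition 'dispenses Schedule II substances' holds; DEA registration certificate present → met
4. compounding area certification 40 days ago vs limit 30 → not met
5. patient counseling notice present → met
6. HIPAA privacy notice absent → not met
7. prescription-monitoring upload 111 days ago vs limit 120 → met
Not met: 4, 6

4, 6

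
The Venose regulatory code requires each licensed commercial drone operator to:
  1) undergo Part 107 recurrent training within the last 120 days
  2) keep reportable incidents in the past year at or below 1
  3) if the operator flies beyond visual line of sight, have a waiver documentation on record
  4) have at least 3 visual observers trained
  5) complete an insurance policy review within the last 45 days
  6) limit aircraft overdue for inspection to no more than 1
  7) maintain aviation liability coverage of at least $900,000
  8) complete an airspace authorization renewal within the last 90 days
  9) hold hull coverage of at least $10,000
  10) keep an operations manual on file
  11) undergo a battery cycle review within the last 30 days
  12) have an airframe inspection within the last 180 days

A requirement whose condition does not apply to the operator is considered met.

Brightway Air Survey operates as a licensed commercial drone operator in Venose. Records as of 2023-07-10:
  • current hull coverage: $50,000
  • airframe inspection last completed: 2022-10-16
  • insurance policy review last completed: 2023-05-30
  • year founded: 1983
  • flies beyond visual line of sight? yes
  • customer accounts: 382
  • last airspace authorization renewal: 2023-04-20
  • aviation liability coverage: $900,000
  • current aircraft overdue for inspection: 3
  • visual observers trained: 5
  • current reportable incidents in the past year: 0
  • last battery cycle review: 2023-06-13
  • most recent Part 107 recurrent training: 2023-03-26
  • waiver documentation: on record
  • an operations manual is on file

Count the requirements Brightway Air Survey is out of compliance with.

2

1. Part 107 recurrent training 106 days ago vs limit 120 → met
2. reportable incidents in the past year 0 ≤ 1 → met
3. condition 'flies beyond visual line of sight' holds; waiver documentation present → met
4. visual observers trained 5 ≥ 3 → met
5. insurance policy review 41 days ago vs limit 45 → met
6. aircraft overdue for inspection 3 > 1 → not met
7. aviation liability coverage $900,000 ≥ $900,000 → met
8. airspace authorization renewal 81 days ago vs limit 90 → met
9. hull coverage $50,000 ≥ $10,000 → met
10. operations manual present → met
11. battery cycle review 27 days ago vs limit 30 → met
12. airframe inspection 267 days ago vs limit 180 → not met
Not met: 2 of 12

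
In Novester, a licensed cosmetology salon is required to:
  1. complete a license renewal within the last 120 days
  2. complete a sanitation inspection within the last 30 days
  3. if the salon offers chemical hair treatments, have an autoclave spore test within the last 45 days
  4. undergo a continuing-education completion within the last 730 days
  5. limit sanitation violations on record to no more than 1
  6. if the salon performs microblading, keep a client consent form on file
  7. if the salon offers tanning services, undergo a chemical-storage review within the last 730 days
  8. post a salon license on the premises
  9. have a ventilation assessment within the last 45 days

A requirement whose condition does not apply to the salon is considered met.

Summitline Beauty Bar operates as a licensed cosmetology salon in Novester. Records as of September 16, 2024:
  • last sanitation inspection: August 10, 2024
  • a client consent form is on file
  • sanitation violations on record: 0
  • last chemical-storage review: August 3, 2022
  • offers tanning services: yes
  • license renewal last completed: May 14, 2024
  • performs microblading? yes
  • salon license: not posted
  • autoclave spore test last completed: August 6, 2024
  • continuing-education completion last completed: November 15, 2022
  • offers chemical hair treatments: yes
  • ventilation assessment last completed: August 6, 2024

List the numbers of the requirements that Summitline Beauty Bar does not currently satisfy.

1, 2, 7, 8

1. license renewal 125 days ago vs limit 120 → not met
2. sanitation inspection 37 days ago vs limit 30 → not met
3. condition 'offers chemical hair treatments' holds; autoclave spore test 41 days ago vs limit 45 → met
4. continuing-education completion 671 days ago vs limit 730 → met
5. sanitation violations on record 0 ≤ 1 → met
6. condition 'performs microblading' holds; client consent form present → met
7. condition 'offers tanning services' holds; chemical-storage review 775 days ago vs limit 730 → not met
8. salon license absent → not met
9. ventilation assessment 41 days ago vs limit 45 → met
Not met: 1, 2, 7, 8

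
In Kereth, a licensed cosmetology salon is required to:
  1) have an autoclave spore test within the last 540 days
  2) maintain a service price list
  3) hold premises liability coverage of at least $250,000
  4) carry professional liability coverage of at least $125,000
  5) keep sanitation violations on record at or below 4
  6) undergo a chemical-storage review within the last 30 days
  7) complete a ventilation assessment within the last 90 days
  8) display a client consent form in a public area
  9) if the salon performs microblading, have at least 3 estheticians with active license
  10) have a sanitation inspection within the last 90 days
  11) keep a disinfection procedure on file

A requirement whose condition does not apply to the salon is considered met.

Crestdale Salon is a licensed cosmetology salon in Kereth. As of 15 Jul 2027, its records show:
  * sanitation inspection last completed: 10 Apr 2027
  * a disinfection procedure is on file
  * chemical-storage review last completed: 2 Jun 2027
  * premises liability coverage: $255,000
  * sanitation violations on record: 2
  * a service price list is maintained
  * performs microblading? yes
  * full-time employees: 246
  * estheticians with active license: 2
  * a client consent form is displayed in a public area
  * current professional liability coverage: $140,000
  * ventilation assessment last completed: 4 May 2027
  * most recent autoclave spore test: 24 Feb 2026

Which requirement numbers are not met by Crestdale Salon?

1. autoclave spore test 506 days ago vs limit 540 → met
2. service price list present → met
3. premises liability coverage $255,000 ≥ $250,000 → met
4. professional liability coverage $140,000 ≥ $125,000 → met
5. sanitation violations on record 2 ≤ 4 → met
6. chemical-storage review 43 days ago vs limit 30 → not met
7. ventilation assessment 72 days ago vs limit 90 → met
8. client consent form present → met
9. condition 'performs microblading' holds; estheticians with active license 2 < 3 → not met
10. sanitation inspection 96 days ago vs limit 90 → not met
11. disinfection procedure present → met
Not met: 6, 9, 10

6, 9, 10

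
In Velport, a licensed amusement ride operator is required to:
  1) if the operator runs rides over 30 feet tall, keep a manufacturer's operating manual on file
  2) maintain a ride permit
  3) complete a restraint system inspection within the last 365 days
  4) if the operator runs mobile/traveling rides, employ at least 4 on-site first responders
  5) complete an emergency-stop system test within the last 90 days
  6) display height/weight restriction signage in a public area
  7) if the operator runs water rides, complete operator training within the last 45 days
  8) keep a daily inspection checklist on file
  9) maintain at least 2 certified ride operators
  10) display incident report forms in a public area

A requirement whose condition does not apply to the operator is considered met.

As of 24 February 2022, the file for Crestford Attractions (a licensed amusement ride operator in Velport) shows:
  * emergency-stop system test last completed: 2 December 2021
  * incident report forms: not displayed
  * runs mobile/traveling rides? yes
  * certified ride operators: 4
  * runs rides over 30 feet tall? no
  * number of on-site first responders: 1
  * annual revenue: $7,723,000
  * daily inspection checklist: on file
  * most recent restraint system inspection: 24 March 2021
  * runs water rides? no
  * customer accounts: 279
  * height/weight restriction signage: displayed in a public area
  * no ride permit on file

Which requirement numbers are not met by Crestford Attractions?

2, 4, 10

1. condition 'runs rides over 30 feet tall' does not hold → requirement n/a → met
2. ride permit absent → not met
3. restraint system inspection 337 days ago vs limit 365 → met
4. condition 'runs mobile/traveling rides' holds; on-site first responders 1 < 4 → not met
5. emergency-stop system test 84 days ago vs limit 90 → met
6. height/weight restriction signage present → met
7. condition 'runs water rides' does not hold → requirement n/a → met
8. daily inspection checklist present → met
9. certified ride operators 4 ≥ 2 → met
10. incident report forms absent → not met
Not met: 2, 4, 10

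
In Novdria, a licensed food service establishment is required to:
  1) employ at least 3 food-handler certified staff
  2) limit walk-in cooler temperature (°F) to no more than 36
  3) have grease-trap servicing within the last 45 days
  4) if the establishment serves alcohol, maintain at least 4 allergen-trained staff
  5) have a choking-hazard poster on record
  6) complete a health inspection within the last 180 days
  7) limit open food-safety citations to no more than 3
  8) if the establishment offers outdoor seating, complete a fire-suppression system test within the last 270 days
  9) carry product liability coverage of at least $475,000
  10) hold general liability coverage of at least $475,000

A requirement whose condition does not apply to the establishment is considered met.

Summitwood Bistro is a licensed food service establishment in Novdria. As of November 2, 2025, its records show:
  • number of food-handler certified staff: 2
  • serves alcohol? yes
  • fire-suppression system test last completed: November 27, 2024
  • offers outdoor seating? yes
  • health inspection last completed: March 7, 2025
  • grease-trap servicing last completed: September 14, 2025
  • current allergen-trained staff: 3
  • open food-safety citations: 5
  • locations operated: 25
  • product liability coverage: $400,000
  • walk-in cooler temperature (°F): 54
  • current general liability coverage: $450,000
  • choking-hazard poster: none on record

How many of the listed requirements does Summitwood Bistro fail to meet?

10

1. food-handler certified staff 2 < 3 → not met
2. walk-in cooler temperature (°F) 54 > 36 → not met
3. grease-trap servicing 49 days ago vs limit 45 → not met
4. condition 'serves alcohol' holds; allergen-trained staff 3 < 4 → not met
5. choking-hazard poster absent → not met
6. health inspection 240 days ago vs limit 180 → not met
7. open food-safety citations 5 > 3 → not met
8. condition 'offers outdoor seating' holds; fire-suppression system test 340 days ago vs limit 270 → not met
9. product liability coverage $400,000 < $475,000 → not met
10. general liability coverage $450,000 < $475,000 → not met
Not met: 10 of 10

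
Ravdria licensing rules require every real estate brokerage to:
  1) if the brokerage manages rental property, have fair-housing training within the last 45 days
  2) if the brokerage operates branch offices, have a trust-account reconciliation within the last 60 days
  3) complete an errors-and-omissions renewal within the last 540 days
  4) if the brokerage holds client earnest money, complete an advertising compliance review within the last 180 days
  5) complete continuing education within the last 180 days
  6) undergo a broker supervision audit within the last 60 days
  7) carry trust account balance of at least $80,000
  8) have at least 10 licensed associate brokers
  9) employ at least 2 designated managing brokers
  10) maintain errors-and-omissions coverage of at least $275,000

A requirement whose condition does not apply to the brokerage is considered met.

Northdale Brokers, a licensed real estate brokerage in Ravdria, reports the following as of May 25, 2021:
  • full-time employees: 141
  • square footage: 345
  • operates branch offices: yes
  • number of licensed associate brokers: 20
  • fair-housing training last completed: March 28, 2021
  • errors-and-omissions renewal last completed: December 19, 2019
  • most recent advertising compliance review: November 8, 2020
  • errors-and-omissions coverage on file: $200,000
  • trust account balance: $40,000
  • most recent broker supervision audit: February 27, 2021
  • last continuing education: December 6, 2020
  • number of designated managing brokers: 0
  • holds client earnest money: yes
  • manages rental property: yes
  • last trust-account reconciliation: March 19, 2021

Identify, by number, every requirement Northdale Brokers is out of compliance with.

1. condition 'manages rental property' holds; fair-housing training 58 days ago vs limit 45 → not met
2. condition 'operates branch offices' holds; trust-account reconciliation 67 days ago vs limit 60 → not met
3. errors-and-omissions renewal 523 days ago vs limit 540 → met
4. condition 'holds client earnest money' holds; advertising compliance review 198 days ago vs limit 180 → not met
5. continuing education 170 days ago vs limit 180 → met
6. broker supervision audit 87 days ago vs limit 60 → not met
7. trust account balance $40,000 < $80,000 → not met
8. licensed associate brokers 20 ≥ 10 → met
9. designated managing brokers 0 < 2 → not met
10. errors-and-omissions coverage $200,000 < $275,000 → not met
Not met: 1, 2, 4, 6, 7, 9, 10

1, 2, 4, 6, 7, 9, 10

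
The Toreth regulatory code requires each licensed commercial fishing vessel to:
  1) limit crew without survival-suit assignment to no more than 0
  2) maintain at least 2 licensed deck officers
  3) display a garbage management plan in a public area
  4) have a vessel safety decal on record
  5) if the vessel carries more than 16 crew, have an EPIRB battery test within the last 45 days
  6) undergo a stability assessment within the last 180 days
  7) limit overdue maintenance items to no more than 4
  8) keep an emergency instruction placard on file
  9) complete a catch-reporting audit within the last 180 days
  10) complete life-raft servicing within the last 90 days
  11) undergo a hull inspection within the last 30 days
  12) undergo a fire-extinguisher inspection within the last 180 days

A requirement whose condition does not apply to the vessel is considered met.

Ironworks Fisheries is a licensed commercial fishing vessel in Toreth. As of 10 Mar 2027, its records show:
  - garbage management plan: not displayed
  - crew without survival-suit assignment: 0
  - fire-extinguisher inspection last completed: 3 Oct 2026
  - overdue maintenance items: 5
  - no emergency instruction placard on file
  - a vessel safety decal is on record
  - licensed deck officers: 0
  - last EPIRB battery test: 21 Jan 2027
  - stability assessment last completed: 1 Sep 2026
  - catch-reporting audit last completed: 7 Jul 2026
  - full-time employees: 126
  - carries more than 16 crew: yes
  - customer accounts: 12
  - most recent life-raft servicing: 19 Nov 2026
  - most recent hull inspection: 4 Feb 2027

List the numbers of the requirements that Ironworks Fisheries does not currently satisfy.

2, 3, 5, 6, 7, 8, 9, 10, 11

1. crew without survival-suit assignment 0 ≤ 0 → met
2. licensed deck officers 0 < 2 → not met
3. garbage management plan absent → not met
4. vessel safety decal present → met
5. condition 'carries more than 16 crew' holds; EPIRB battery test 48 days ago vs limit 45 → not met
6. stability assessment 190 days ago vs limit 180 → not met
7. overdue maintenance items 5 > 4 → not met
8. emergency instruction placard absent → not met
9. catch-reporting audit 246 days ago vs limit 180 → not met
10. life-raft servicing 111 days ago vs limit 90 → not met
11. hull inspection 34 days ago vs limit 30 → not met
12. fire-extinguisher inspection 158 days ago vs limit 180 → met
Not met: 2, 3, 5, 6, 7, 8, 9, 10, 11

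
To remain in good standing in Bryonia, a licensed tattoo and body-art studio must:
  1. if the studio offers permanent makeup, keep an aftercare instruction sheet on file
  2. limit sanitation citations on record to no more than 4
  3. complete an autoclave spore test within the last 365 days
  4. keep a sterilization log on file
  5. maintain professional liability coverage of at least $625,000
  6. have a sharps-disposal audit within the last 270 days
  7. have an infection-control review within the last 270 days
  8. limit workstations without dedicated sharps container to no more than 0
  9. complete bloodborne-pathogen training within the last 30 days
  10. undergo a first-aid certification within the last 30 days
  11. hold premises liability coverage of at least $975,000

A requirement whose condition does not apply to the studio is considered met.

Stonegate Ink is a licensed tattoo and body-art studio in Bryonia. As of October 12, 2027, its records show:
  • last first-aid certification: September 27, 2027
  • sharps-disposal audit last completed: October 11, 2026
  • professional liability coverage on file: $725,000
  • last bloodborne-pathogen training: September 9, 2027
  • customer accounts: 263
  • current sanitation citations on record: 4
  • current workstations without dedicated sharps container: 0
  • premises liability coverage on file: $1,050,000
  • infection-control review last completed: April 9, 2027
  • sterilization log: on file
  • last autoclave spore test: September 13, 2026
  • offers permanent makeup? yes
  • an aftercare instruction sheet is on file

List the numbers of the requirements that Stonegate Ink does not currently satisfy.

3, 6, 9

1. condition 'offers permanent makeup' holds; aftercare instruction sheet present → met
2. sanitation citations on record 4 ≤ 4 → met
3. autoclave spore test 394 days ago vs limit 365 → not met
4. sterilization log present → met
5. professional liability coverage $725,000 ≥ $625,000 → met
6. sharps-disposal audit 366 days ago vs limit 270 → not met
7. infection-control review 186 days ago vs limit 270 → met
8. workstations without dedicated sharps container 0 ≤ 0 → met
9. bloodborne-pathogen training 33 days ago vs limit 30 → not met
10. first-aid certification 15 days ago vs limit 30 → met
11. premises liability coverage $1,050,000 ≥ $975,000 → met
Not met: 3, 6, 9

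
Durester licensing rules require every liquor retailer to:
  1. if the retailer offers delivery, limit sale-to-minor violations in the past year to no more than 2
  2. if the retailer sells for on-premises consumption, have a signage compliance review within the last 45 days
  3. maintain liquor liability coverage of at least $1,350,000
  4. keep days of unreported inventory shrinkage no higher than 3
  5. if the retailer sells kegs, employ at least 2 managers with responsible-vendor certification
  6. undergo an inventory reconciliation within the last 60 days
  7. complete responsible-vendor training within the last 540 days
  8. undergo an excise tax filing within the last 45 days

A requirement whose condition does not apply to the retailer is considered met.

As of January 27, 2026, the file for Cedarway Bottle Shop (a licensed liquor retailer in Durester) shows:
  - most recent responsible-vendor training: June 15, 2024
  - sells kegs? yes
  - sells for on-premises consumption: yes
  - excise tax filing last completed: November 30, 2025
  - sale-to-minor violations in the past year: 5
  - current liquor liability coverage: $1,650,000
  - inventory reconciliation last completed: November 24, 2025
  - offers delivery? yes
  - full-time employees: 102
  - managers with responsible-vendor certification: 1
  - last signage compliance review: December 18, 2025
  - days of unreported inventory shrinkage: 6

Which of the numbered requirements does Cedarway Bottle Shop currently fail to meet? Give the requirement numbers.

1, 4, 5, 6, 7, 8

1. condition 'offers delivery' holds; sale-to-minor violations in the past year 5 > 2 → not met
2. condition 'sells for on-premises consumption' holds; signage compliance review 40 days ago vs limit 45 → met
3. liquor liability coverage $1,650,000 ≥ $1,350,000 → met
4. days of unreported inventory shrinkage 6 > 3 → not met
5. condition 'sells kegs' holds; managers with responsible-vendor certification 1 < 2 → not met
6. inventory reconciliation 64 days ago vs limit 60 → not met
7. responsible-vendor training 591 days ago vs limit 540 → not met
8. excise tax filing 58 days ago vs limit 45 → not met
Not met: 1, 4, 5, 6, 7, 8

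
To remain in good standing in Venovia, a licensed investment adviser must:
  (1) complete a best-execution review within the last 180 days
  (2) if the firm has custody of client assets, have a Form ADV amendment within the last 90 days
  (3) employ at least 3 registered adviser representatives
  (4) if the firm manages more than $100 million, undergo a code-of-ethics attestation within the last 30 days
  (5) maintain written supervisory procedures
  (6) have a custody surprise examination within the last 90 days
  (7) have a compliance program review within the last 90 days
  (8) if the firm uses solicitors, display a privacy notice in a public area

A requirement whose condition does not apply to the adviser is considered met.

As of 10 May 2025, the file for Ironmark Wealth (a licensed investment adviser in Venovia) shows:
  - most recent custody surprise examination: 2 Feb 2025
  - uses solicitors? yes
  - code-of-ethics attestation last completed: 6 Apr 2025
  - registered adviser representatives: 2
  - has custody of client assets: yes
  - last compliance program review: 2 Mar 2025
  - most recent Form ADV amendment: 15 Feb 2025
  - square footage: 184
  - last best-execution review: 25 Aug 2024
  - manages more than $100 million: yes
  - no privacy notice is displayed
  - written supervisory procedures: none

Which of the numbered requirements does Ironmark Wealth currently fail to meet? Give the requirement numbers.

1. best-execution review 258 days ago vs limit 180 → not met
2. condition 'has custody of client assets' holds; Form ADV amendment 84 days ago vs limit 90 → met
3. registered adviser representatives 2 < 3 → not met
4. condition 'manages more than $100 million' holds; code-of-ethics attestation 34 days ago vs limit 30 → not met
5. written supervisory procedures absent → not met
6. custody surprise examination 97 days ago vs limit 90 → not met
7. compliance program review 69 days ago vs limit 90 → met
8. condition 'uses solicitors' holds; privacy notice absent → not met
Not met: 1, 3, 4, 5, 6, 8

1, 3, 4, 5, 6, 8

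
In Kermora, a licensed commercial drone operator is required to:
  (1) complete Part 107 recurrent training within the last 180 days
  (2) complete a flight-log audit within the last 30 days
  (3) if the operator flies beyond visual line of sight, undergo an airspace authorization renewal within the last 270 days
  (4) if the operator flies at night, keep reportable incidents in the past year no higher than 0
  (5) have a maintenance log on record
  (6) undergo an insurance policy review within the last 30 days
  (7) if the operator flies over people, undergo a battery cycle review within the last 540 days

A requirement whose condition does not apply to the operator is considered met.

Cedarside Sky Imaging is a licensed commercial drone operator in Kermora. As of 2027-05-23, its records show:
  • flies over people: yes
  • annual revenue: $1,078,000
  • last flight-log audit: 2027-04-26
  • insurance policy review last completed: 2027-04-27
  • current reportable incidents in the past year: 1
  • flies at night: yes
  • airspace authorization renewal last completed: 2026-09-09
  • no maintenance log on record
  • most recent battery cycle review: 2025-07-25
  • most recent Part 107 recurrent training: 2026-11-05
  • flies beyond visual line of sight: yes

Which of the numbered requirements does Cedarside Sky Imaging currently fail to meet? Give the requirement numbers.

1. Part 107 recurrent training 199 days ago vs limit 180 → not met
2. flight-log audit 27 days ago vs limit 30 → met
3. condition 'flies beyond visual line of sight' holds; airspace authorization renewal 256 days ago vs limit 270 → met
4. condition 'flies at night' holds; reportable incidents in the past year 1 > 0 → not met
5. maintenance log absent → not met
6. insurance policy review 26 days ago vs limit 30 → met
7. condition 'flies over people' holds; battery cycle review 667 days ago vs limit 540 → not met
Not met: 1, 4, 5, 7

1, 4, 5, 7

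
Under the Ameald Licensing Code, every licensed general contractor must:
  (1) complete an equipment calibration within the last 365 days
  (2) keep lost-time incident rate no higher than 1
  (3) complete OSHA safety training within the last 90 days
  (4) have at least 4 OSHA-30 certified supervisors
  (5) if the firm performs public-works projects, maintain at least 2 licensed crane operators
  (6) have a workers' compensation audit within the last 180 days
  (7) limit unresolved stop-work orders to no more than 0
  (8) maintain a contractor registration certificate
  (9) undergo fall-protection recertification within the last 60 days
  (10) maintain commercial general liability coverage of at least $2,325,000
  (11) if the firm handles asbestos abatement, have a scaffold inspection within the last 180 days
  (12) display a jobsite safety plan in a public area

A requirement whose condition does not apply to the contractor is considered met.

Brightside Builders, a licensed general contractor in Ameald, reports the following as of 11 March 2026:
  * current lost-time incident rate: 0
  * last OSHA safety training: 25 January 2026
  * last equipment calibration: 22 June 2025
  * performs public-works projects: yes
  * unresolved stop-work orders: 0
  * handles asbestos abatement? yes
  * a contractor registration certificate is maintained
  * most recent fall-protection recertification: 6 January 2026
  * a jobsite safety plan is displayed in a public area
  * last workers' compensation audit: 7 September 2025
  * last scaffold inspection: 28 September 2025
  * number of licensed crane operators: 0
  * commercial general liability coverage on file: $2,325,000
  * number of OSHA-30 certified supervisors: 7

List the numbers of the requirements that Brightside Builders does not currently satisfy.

1. equipment calibration 262 days ago vs limit 365 → met
2. lost-time incident rate 0 ≤ 1 → met
3. OSHA safety training 45 days ago vs limit 90 → met
4. OSHA-30 certified supervisors 7 ≥ 4 → met
5. condition 'performs public-works projects' holds; licensed crane operators 0 < 2 → not met
6. workers' compensation audit 185 days ago vs limit 180 → not met
7. unresolved stop-work orders 0 ≤ 0 → met
8. contractor registration certificate present → met
9. fall-protection recertification 64 days ago vs limit 60 → not met
10. commercial general liability coverage $2,325,000 ≥ $2,325,000 → met
11. condition 'handles asbestos abatement' holds; scaffold inspection 164 days ago vs limit 180 → met
12. jobsite safety plan present → met
Not met: 5, 6, 9

5, 6, 9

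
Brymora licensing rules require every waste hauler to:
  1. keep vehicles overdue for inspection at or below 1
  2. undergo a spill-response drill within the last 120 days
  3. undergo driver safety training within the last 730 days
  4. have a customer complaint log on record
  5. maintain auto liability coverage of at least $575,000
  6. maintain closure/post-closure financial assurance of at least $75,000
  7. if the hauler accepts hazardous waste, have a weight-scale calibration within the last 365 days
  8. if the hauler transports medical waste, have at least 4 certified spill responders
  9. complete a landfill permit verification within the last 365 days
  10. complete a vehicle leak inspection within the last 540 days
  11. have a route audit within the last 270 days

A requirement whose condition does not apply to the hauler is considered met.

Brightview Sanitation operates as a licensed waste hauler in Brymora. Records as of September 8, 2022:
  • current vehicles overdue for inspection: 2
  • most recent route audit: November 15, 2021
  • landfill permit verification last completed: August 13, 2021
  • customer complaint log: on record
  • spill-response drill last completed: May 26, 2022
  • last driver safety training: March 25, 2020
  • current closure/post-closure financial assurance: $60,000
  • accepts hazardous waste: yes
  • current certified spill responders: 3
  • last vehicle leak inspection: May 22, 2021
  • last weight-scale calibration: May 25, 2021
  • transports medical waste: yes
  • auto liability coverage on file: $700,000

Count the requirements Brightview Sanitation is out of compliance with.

1. vehicles overdue for inspection 2 > 1 → not met
2. spill-response drill 105 days ago vs limit 120 → met
3. driver safety training 897 days ago vs limit 730 → not met
4. customer complaint log present → met
5. auto liability coverage $700,000 ≥ $575,000 → met
6. closure/post-closure financial assurance $60,000 < $75,000 → not met
7. condition 'accepts hazardous waste' holds; weight-scale calibration 471 days ago vs limit 365 → not met
8. condition 'transports medical waste' holds; certified spill responders 3 < 4 → not met
9. landfill permit verification 391 days ago vs limit 365 → not met
10. vehicle leak inspection 474 days ago vs limit 540 → met
11. route audit 297 days ago vs limit 270 → not met
Not met: 7 of 11

7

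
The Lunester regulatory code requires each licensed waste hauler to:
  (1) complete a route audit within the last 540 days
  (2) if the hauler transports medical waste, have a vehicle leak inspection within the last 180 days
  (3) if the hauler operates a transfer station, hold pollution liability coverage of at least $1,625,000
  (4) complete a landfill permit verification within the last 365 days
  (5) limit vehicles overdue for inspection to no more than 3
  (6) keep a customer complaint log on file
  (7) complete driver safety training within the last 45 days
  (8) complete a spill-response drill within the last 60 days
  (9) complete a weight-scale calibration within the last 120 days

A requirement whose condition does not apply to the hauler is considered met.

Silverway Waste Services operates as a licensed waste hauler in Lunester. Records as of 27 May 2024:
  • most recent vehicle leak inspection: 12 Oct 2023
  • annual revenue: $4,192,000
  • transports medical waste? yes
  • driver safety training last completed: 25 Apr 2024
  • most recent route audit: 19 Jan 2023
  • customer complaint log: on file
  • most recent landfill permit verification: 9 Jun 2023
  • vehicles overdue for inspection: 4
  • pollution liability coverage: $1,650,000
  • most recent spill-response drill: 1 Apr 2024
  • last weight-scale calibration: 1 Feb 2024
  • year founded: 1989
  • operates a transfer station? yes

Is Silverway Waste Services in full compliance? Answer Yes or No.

No

1. route audit 494 days ago vs limit 540 → met
2. condition 'transports medical waste' holds; vehicle leak inspection 228 days ago vs limit 180 → not met
3. condition 'operates a transfer station' holds; pollution liability coverage $1,650,000 ≥ $1,625,000 → met
4. landfill permit verification 353 days ago vs limit 365 → met
5. vehicles overdue for inspection 4 > 3 → not met
6. customer complaint log present → met
7. driver safety training 32 days ago vs limit 45 → met
8. spill-response drill 56 days ago vs limit 60 → met
9. weight-scale calibration 116 days ago vs limit 120 → met
Not met: 2, 5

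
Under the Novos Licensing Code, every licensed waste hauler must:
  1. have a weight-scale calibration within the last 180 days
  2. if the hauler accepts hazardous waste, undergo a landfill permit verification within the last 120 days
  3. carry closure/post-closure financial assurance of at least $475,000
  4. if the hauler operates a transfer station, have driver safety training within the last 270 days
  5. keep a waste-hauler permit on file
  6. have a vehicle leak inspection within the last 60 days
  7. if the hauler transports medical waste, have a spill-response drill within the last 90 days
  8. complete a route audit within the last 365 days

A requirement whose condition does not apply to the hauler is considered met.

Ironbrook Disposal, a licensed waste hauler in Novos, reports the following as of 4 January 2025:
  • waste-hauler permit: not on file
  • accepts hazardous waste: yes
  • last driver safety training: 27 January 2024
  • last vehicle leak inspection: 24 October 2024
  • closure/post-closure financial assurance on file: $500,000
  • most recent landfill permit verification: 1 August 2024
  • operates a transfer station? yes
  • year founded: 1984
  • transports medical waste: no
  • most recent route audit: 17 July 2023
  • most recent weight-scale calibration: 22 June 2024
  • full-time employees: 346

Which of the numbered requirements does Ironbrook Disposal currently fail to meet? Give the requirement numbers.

1, 2, 4, 5, 6, 8

1. weight-scale calibration 196 days ago vs limit 180 → not met
2. condition 'accepts hazardous waste' holds; landfill permit verification 156 days ago vs limit 120 → not met
3. closure/post-closure financial assurance $500,000 ≥ $475,000 → met
4. condition 'operates a transfer station' holds; driver safety training 343 days ago vs limit 270 → not met
5. waste-hauler permit absent → not met
6. vehicle leak inspection 72 days ago vs limit 60 → not met
7. condition 'transports medical waste' does not hold → requirement n/a → met
8. route audit 537 days ago vs limit 365 → not met
Not met: 1, 2, 4, 5, 6, 8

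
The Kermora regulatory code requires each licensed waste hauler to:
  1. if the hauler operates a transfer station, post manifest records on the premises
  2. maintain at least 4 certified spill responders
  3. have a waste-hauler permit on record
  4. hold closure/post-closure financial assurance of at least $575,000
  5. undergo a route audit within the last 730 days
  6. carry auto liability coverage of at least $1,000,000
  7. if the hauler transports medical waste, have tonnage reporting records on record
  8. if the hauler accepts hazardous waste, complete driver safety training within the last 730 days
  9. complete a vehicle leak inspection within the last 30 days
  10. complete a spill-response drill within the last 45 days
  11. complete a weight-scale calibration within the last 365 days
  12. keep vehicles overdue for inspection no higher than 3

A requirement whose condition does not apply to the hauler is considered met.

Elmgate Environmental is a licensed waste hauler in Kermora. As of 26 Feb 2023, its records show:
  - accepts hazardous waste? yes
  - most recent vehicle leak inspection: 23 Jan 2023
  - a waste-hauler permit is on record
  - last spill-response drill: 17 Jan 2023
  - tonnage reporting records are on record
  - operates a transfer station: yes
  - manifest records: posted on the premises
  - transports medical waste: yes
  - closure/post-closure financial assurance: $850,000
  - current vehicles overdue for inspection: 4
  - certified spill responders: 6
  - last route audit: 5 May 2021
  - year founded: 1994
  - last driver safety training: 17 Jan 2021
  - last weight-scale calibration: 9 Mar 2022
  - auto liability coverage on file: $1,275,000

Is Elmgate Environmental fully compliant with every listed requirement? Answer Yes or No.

1. condition 'operates a transfer station' holds; manifest records present → met
2. certified spill responders 6 ≥ 4 → met
3. waste-hauler permit present → met
4. closure/post-closure financial assurance $850,000 ≥ $575,000 → met
5. route audit 662 days ago vs limit 730 → met
6. auto liability coverage $1,275,000 ≥ $1,000,000 → met
7. condition 'transports medical waste' holds; tonnage reporting records present → met
8. condition 'accepts hazardous waste' holds; driver safety training 770 days ago vs limit 730 → not met
9. vehicle leak inspection 34 days ago vs limit 30 → not met
10. spill-response drill 40 days ago vs limit 45 → met
11. weight-scale calibration 354 days ago vs limit 365 → met
12. vehicles overdue for inspection 4 > 3 → not met
Not met: 8, 9, 12

No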